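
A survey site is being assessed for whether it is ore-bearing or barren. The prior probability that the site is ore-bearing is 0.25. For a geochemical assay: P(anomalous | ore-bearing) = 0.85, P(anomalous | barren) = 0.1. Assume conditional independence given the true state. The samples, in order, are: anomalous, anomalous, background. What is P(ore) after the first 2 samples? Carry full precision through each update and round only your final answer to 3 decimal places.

0.960

After 'anomalous': P(ore) = 0.85·0.2500 / (0.85·0.2500 + 0.1·0.7500) ≈ 0.7391
After 'anomalous': P(ore) = 0.85·0.7391 / (0.85·0.7391 + 0.1·0.2609) ≈ 0.9601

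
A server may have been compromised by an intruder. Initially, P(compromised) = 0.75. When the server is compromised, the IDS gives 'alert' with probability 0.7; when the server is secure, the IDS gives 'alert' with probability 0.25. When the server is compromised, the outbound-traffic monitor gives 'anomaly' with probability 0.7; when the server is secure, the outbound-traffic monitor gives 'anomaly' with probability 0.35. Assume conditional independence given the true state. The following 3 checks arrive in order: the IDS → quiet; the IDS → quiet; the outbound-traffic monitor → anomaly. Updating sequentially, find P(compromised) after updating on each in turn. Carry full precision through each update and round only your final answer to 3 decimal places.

0.490

After the IDS='quiet': P(compromised) = 0.3·0.7500 / (0.3·0.7500 + 0.75·0.2500) ≈ 0.5455
After the IDS='quiet': P(compromised) = 0.3·0.5455 / (0.3·0.5455 + 0.75·0.4545) ≈ 0.3243
After the outbound-traffic monitor='anomaly': P(compromised) = 0.7·0.3243 / (0.7·0.3243 + 0.35·0.6757) ≈ 0.4898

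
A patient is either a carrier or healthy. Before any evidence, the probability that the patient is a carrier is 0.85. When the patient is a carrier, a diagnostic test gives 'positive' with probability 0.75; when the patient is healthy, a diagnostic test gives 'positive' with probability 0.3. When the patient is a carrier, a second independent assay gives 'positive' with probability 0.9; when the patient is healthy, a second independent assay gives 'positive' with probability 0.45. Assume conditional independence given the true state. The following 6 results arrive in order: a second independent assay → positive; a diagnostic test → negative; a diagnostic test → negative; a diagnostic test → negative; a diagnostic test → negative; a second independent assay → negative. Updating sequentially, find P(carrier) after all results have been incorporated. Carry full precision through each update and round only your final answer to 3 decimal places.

After a second independent assay='positive': P(carrier) = 0.9·0.8500 / (0.9·0.8500 + 0.45·0.1500) ≈ 0.9189
After a diagnostic test='negative': P(carrier) = 0.25·0.9189 / (0.25·0.9189 + 0.7·0.0811) ≈ 0.8019
After a diagnostic test='negative': P(carrier) = 0.25·0.8019 / (0.25·0.8019 + 0.7·0.1981) ≈ 0.5911
After a diagnostic test='negative': P(carrier) = 0.25·0.5911 / (0.25·0.5911 + 0.7·0.4089) ≈ 0.3405
After a diagnostic test='negative': P(carrier) = 0.25·0.3405 / (0.25·0.3405 + 0.7·0.6595) ≈ 0.1557
After a second independent assay='negative': P(carrier) = 0.1·0.1557 / (0.1·0.1557 + 0.55·0.8443) ≈ 0.0324

0.032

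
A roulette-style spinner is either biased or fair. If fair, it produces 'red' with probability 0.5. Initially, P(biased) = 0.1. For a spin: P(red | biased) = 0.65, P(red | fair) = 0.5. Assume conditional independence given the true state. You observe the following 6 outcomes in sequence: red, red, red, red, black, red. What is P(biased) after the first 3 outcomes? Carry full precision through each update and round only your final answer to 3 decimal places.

0.196

After 'red': P(biased) = 0.65·0.1000 / (0.65·0.1000 + 0.5·0.9000) ≈ 0.1262
After 'red': P(biased) = 0.65·0.1262 / (0.65·0.1262 + 0.5·0.8738) ≈ 0.1581
After 'red': P(biased) = 0.65·0.1581 / (0.65·0.1581 + 0.5·0.8419) ≈ 0.1962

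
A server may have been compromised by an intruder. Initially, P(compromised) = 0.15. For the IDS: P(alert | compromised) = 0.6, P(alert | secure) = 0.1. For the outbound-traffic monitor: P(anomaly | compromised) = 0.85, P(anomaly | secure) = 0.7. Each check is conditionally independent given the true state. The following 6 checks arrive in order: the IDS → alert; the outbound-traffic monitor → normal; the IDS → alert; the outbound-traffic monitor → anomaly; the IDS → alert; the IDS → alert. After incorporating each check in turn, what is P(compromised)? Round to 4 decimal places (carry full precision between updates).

0.9928

After the IDS='alert': P(compromised) = 0.6·0.1500 / (0.6·0.1500 + 0.1·0.8500) ≈ 0.5143
After the outbound-traffic monitor='normal': P(compromised) = 0.15·0.5143 / (0.15·0.5143 + 0.3·0.4857) ≈ 0.3462
After the IDS='alert': P(compromised) = 0.6·0.3462 / (0.6·0.3462 + 0.1·0.6538) ≈ 0.7606
After the outbound-traffic monitor='anomaly': P(compromised) = 0.85·0.7606 / (0.85·0.7606 + 0.7·0.2394) ≈ 0.7941
After the IDS='alert': P(compromised) = 0.6·0.7941 / (0.6·0.7941 + 0.1·0.2059) ≈ 0.9586
After the IDS='alert': P(compromised) = 0.6·0.9586 / (0.6·0.9586 + 0.1·0.0414) ≈ 0.9928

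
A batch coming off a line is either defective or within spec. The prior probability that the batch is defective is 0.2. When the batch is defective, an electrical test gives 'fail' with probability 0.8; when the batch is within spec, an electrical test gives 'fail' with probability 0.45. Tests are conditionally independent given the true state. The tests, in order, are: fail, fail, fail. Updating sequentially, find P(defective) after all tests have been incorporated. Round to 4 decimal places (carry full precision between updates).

Each posterior becomes the prior for the next update.
After 'fail': P(defective) = 0.8·0.2000 / (0.8·0.2000 + 0.45·0.8000) ≈ 0.3077
After 'fail': P(defective) = 0.8·0.3077 / (0.8·0.3077 + 0.45·0.6923) ≈ 0.4414
After 'fail': P(defective) = 0.8·0.4414 / (0.8·0.4414 + 0.45·0.5586) ≈ 0.5841

0.5841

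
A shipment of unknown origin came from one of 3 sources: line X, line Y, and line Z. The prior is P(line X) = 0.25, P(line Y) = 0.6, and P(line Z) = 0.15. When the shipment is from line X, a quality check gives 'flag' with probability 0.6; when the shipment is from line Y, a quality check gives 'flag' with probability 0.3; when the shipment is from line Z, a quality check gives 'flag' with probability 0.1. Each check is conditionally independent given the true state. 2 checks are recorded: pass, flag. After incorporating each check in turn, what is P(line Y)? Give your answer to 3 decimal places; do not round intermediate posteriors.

0.632

After 'pass': normaliser = 0.4·0.2500 + 0.7·0.6000 + 0.9·0.1500; P(line X) ≈ 0.1527, P(line Y) ≈ 0.6412, P(line Z) ≈ 0.2061
After 'flag': normaliser = 0.6·0.1527 + 0.3·0.6412 + 0.1·0.2061; P(line X) ≈ 0.3008, P(line Y) ≈ 0.6316, P(line Z) ≈ 0.0677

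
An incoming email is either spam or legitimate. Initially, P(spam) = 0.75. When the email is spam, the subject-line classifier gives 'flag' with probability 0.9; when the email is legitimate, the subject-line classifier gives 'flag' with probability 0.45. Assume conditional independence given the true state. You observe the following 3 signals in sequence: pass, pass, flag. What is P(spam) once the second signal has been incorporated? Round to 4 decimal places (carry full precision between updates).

After 'pass': P(spam) = 0.1·0.7500 / (0.1·0.7500 + 0.55·0.2500) ≈ 0.3529
After 'pass': P(spam) = 0.1·0.3529 / (0.1·0.3529 + 0.55·0.6471) ≈ 0.0902

0.0902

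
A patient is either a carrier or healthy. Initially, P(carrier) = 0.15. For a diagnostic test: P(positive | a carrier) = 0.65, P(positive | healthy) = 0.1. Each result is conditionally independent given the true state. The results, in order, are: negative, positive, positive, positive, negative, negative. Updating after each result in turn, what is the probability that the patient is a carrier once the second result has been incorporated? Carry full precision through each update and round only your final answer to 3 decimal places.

0.308

Each posterior becomes the prior for the next update.
After 'negative': P(carrier) = 0.35·0.1500 / (0.35·0.1500 + 0.9·0.8500) ≈ 0.0642
After 'positive': P(carrier) = 0.65·0.0642 / (0.65·0.0642 + 0.1·0.9358) ≈ 0.3085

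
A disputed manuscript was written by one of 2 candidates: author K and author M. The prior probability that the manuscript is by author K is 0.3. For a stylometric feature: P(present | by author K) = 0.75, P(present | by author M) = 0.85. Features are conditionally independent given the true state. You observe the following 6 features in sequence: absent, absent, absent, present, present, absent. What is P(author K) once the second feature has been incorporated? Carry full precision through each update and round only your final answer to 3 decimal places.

0.543

After 'absent': P(author K) = 0.25·0.3000 / (0.25·0.3000 + 0.15·0.7000) ≈ 0.4167
After 'absent': P(author K) = 0.25·0.4167 / (0.25·0.4167 + 0.15·0.5833) ≈ 0.5435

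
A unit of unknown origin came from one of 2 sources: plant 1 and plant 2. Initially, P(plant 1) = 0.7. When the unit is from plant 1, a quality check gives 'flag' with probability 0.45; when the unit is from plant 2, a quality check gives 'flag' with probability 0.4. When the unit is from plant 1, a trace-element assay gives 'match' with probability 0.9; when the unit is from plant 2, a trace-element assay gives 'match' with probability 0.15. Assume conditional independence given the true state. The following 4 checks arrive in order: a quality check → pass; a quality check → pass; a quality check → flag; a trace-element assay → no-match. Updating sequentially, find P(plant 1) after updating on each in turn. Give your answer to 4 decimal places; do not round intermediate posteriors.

After a quality check='pass': P(plant 1) = 0.55·0.7000 / (0.55·0.7000 + 0.6·0.3000) ≈ 0.6814
After a quality check='pass': P(plant 1) = 0.55·0.6814 / (0.55·0.6814 + 0.6·0.3186) ≈ 0.6622
After a quality check='flag': P(plant 1) = 0.45·0.6622 / (0.45·0.6622 + 0.4·0.3378) ≈ 0.6881
After a trace-element assay='no-match': P(plant 1) = 0.1·0.6881 / (0.1·0.6881 + 0.85·0.3119) ≈ 0.2060

0.2060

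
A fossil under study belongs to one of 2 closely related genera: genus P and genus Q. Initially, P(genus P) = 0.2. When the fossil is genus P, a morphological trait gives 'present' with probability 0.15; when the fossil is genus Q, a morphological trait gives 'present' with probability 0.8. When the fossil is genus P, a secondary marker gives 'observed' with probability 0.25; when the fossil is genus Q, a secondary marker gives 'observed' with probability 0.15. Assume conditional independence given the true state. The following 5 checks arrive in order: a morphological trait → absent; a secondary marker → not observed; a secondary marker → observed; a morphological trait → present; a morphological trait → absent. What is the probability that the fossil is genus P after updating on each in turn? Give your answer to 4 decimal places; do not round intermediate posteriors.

0.5546

Apply Bayes' rule sequentially, carrying P(genus P) forward.
After a morphological trait='absent': P(genus P) = 0.85·0.2000 / (0.85·0.2000 + 0.2·0.8000) ≈ 0.5152
After a secondary marker='not observed': P(genus P) = 0.75·0.5152 / (0.75·0.5152 + 0.85·0.4848) ≈ 0.4839
After a secondary marker='observed': P(genus P) = 0.25·0.4839 / (0.25·0.4839 + 0.15·0.5161) ≈ 0.6098
After a morphological trait='present': P(genus P) = 0.15·0.6098 / (0.15·0.6098 + 0.8·0.3902) ≈ 0.2266
After a morphological trait='absent': P(genus P) = 0.85·0.2266 / (0.85·0.2266 + 0.2·0.7734) ≈ 0.5546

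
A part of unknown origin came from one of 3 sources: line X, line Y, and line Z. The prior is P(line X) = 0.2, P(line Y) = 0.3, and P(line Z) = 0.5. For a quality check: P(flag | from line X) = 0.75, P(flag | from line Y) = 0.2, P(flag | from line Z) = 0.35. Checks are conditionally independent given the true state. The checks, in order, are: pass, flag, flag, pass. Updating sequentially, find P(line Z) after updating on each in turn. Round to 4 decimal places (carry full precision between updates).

0.6376

Each posterior becomes the prior for the next update.
After 'pass': normaliser = 0.25·0.2000 + 0.8·0.3000 + 0.65·0.5000; P(line X) ≈ 0.0813, P(line Y) ≈ 0.3902, P(line Z) ≈ 0.5285
After 'flag': normaliser = 0.75·0.0813 + 0.2·0.3902 + 0.35·0.5285; P(line X) ≈ 0.1882, P(line Y) ≈ 0.2409, P(line Z) ≈ 0.5709
After 'flag': normaliser = 0.75·0.1882 + 0.2·0.2409 + 0.35·0.5709; P(line X) ≈ 0.3627, P(line Y) ≈ 0.1238, P(line Z) ≈ 0.5135
After 'pass': normaliser = 0.25·0.3627 + 0.8·0.1238 + 0.65·0.5135; P(line X) ≈ 0.1732, P(line Y) ≈ 0.1892, P(line Z) ≈ 0.6376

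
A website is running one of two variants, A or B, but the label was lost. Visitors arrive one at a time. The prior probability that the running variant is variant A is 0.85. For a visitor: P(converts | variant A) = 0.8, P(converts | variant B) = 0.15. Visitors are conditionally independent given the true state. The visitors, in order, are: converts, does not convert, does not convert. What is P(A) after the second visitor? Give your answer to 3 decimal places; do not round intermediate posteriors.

0.877

After 'converts': P(A) = 0.8·0.8500 / (0.8·0.8500 + 0.15·0.1500) ≈ 0.9680
After 'does not convert': P(A) = 0.2·0.9680 / (0.2·0.9680 + 0.85·0.0320) ≈ 0.8767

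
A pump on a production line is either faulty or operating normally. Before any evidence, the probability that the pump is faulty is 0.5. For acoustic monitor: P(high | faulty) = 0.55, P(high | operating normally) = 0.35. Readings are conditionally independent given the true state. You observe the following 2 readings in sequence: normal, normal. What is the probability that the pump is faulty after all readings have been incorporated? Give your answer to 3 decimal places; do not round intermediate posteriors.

0.324

After 'normal': P(faulty) = 0.45·0.5000 / (0.45·0.5000 + 0.65·0.5000) ≈ 0.4091
After 'normal': P(faulty) = 0.45·0.4091 / (0.45·0.4091 + 0.65·0.5909) ≈ 0.3240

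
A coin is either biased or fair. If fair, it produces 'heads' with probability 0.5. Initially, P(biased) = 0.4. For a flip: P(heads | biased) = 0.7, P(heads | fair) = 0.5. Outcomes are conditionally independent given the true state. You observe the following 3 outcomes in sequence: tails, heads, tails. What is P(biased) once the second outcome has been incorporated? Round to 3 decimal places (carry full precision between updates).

0.359

After 'tails': P(biased) = 0.3·0.4000 / (0.3·0.4000 + 0.5·0.6000) ≈ 0.2857
After 'heads': P(biased) = 0.7·0.2857 / (0.7·0.2857 + 0.5·0.7143) ≈ 0.3590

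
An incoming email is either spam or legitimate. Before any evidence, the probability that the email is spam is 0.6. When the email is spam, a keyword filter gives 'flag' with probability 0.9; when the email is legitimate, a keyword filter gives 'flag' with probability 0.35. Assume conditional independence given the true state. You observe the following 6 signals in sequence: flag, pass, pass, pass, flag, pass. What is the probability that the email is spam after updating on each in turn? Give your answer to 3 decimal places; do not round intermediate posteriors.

0.006

After 'flag': P(spam) = 0.9·0.6000 / (0.9·0.6000 + 0.35·0.4000) ≈ 0.7941
After 'pass': P(spam) = 0.1·0.7941 / (0.1·0.7941 + 0.65·0.2059) ≈ 0.3724
After 'pass': P(spam) = 0.1·0.3724 / (0.1·0.3724 + 0.65·0.6276) ≈ 0.0837
After 'pass': P(spam) = 0.1·0.0837 / (0.1·0.0837 + 0.65·0.9163) ≈ 0.0139
After 'flag': P(spam) = 0.9·0.0139 / (0.9·0.0139 + 0.35·0.9861) ≈ 0.0349
After 'pass': P(spam) = 0.1·0.0349 / (0.1·0.0349 + 0.65·0.9651) ≈ 0.0055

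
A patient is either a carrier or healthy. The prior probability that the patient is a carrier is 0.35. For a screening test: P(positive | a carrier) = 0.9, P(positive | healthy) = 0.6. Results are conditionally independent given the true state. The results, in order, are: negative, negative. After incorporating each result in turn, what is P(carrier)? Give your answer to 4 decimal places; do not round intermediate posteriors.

After 'negative': P(carrier) = 0.1·0.3500 / (0.1·0.3500 + 0.4·0.6500) ≈ 0.1186
After 'negative': P(carrier) = 0.1·0.1186 / (0.1·0.1186 + 0.4·0.8814) ≈ 0.0326

0.0326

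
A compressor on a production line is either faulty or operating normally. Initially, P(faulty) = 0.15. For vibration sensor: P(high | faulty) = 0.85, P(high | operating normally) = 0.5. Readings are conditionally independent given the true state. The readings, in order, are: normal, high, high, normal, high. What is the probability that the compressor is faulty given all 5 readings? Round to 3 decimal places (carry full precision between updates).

After 'normal': P(faulty) = 0.15·0.1500 / (0.15·0.1500 + 0.5·0.8500) ≈ 0.0503
After 'high': P(faulty) = 0.85·0.0503 / (0.85·0.0503 + 0.5·0.9497) ≈ 0.0826
After 'high': P(faulty) = 0.85·0.0826 / (0.85·0.0826 + 0.5·0.9174) ≈ 0.1327
After 'normal': P(faulty) = 0.15·0.1327 / (0.15·0.1327 + 0.5·0.8673) ≈ 0.0439
After 'high': P(faulty) = 0.85·0.0439 / (0.85·0.0439 + 0.5·0.9561) ≈ 0.0724

0.072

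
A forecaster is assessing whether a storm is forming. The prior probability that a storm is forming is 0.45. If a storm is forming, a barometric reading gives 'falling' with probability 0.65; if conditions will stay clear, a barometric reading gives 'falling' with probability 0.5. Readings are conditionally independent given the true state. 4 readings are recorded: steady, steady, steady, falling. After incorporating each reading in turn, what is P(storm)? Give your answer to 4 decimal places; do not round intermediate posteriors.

0.2673

After 'steady': P(storm) = 0.35·0.4500 / (0.35·0.4500 + 0.5·0.5500) ≈ 0.3642
After 'steady': P(storm) = 0.35·0.3642 / (0.35·0.3642 + 0.5·0.6358) ≈ 0.2862
After 'steady': P(storm) = 0.35·0.2862 / (0.35·0.2862 + 0.5·0.7138) ≈ 0.2191
After 'falling': P(storm) = 0.65·0.2191 / (0.65·0.2191 + 0.5·0.7809) ≈ 0.2673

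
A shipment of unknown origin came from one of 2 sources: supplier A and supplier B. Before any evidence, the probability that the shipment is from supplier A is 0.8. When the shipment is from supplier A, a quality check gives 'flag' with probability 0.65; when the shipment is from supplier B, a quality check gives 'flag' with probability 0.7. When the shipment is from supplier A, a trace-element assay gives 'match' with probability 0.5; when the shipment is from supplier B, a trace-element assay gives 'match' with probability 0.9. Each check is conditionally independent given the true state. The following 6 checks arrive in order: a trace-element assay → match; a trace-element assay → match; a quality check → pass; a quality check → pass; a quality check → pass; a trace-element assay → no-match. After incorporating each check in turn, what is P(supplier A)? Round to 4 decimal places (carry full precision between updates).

After a trace-element assay='match': P(supplier A) = 0.5·0.8000 / (0.5·0.8000 + 0.9·0.2000) ≈ 0.6897
After a trace-element assay='match': P(supplier A) = 0.5·0.6897 / (0.5·0.6897 + 0.9·0.3103) ≈ 0.5525
After a quality check='pass': P(supplier A) = 0.35·0.5525 / (0.35·0.5525 + 0.3·0.4475) ≈ 0.5902
After a quality check='pass': P(supplier A) = 0.35·0.5902 / (0.35·0.5902 + 0.3·0.4098) ≈ 0.6269
After a quality check='pass': P(supplier A) = 0.35·0.6269 / (0.35·0.6269 + 0.3·0.3731) ≈ 0.6622
After a trace-element assay='no-match': P(supplier A) = 0.5·0.6622 / (0.5·0.6622 + 0.1·0.3378) ≈ 0.9074

0.9074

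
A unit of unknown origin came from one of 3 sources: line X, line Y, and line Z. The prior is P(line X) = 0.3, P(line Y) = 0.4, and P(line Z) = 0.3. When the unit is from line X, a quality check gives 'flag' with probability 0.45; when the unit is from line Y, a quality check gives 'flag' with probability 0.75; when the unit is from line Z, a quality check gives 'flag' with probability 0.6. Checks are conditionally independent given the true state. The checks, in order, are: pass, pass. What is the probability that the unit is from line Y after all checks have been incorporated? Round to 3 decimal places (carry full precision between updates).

0.153

After 'pass': normaliser = 0.55·0.3000 + 0.25·0.4000 + 0.4·0.3000; P(line X) ≈ 0.4286, P(line Y) ≈ 0.2597, P(line Z) ≈ 0.3117
After 'pass': normaliser = 0.55·0.4286 + 0.25·0.2597 + 0.4·0.3117; P(line X) ≈ 0.5542, P(line Y) ≈ 0.1527, P(line Z) ≈ 0.2931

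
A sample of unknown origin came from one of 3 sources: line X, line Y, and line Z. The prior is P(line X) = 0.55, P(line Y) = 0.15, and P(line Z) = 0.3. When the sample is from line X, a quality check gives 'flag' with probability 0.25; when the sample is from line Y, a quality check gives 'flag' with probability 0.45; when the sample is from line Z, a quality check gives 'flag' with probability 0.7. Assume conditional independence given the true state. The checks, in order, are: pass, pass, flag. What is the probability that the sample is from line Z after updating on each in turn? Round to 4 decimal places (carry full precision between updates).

0.1620

After 'pass': normaliser = 0.75·0.5500 + 0.55·0.1500 + 0.3·0.3000; P(line X) ≈ 0.7051, P(line Y) ≈ 0.1410, P(line Z) ≈ 0.1538
After 'pass': normaliser = 0.75·0.7051 + 0.55·0.1410 + 0.3·0.1538; P(line X) ≈ 0.8104, P(line Y) ≈ 0.1189, P(line Z) ≈ 0.0707
After 'flag': normaliser = 0.25·0.8104 + 0.45·0.1189 + 0.7·0.0707; P(line X) ≈ 0.6630, P(line Y) ≈ 0.1750, P(line Z) ≈ 0.1620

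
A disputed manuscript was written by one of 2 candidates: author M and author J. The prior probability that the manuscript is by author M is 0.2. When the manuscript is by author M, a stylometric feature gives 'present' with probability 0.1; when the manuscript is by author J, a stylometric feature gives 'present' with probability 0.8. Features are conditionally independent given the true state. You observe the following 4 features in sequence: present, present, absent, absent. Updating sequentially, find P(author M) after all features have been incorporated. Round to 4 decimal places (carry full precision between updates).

After 'present': P(author M) = 0.1·0.2000 / (0.1·0.2000 + 0.8·0.8000) ≈ 0.0303
After 'present': P(author M) = 0.1·0.0303 / (0.1·0.0303 + 0.8·0.9697) ≈ 0.0039
After 'absent': P(author M) = 0.9·0.0039 / (0.9·0.0039 + 0.2·0.9961) ≈ 0.0173
After 'absent': P(author M) = 0.9·0.0173 / (0.9·0.0173 + 0.2·0.9827) ≈ 0.0733

0.0733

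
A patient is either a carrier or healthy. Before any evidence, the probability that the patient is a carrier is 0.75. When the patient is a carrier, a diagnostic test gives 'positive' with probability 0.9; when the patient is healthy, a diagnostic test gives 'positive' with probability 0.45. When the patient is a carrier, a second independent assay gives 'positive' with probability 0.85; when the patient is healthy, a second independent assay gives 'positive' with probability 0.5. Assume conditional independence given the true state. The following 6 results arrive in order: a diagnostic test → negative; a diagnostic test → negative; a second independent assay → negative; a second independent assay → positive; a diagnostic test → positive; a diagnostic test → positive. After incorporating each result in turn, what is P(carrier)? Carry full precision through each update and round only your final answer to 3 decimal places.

0.168

Each posterior becomes the prior for the next update.
After a diagnostic test='negative': P(carrier) = 0.1·0.7500 / (0.1·0.7500 + 0.55·0.2500) ≈ 0.3529
After a diagnostic test='negative': P(carrier) = 0.1·0.3529 / (0.1·0.3529 + 0.55·0.6471) ≈ 0.0902
After a second independent assay='negative': P(carrier) = 0.15·0.0902 / (0.15·0.0902 + 0.5·0.9098) ≈ 0.0289
After a second independent assay='positive': P(carrier) = 0.85·0.0289 / (0.85·0.0289 + 0.5·0.9711) ≈ 0.0481
After a diagnostic test='positive': P(carrier) = 0.9·0.0481 / (0.9·0.0481 + 0.45·0.9519) ≈ 0.0919
After a diagnostic test='positive': P(carrier) = 0.9·0.0919 / (0.9·0.0919 + 0.45·0.9081) ≈ 0.1683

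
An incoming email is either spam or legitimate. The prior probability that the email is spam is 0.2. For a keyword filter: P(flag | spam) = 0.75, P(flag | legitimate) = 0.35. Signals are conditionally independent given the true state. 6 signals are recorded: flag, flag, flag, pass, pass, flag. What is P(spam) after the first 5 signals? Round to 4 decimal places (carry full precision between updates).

0.2668

After 'flag': P(spam) = 0.75·0.2000 / (0.75·0.2000 + 0.35·0.8000) ≈ 0.3488
After 'flag': P(spam) = 0.75·0.3488 / (0.75·0.3488 + 0.35·0.6512) ≈ 0.5344
After 'flag': P(spam) = 0.75·0.5344 / (0.75·0.5344 + 0.35·0.4656) ≈ 0.7110
After 'pass': P(spam) = 0.25·0.7110 / (0.25·0.7110 + 0.65·0.2890) ≈ 0.4862
After 'pass': P(spam) = 0.25·0.4862 / (0.25·0.4862 + 0.65·0.5138) ≈ 0.2668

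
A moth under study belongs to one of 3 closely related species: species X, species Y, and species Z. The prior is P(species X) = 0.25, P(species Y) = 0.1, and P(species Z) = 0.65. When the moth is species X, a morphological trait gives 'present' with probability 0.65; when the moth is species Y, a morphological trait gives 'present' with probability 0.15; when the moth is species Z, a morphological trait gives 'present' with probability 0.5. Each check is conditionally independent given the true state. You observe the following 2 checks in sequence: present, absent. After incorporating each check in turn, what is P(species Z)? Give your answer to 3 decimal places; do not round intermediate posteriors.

After 'present': normaliser = 0.65·0.2500 + 0.15·0.1000 + 0.5·0.6500; P(species X) ≈ 0.3234, P(species Y) ≈ 0.0299, P(species Z) ≈ 0.6468
After 'absent': normaliser = 0.35·0.3234 + 0.85·0.0299 + 0.5·0.6468; P(species X) ≈ 0.2450, P(species Y) ≈ 0.0549, P(species Z) ≈ 0.7001

0.700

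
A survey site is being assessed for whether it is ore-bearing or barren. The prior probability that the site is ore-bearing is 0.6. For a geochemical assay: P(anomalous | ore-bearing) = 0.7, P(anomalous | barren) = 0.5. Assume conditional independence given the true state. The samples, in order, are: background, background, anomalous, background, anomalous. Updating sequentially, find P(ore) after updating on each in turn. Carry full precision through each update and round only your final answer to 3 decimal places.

After 'background': P(ore) = 0.3·0.6000 / (0.3·0.6000 + 0.5·0.4000) ≈ 0.4737
After 'background': P(ore) = 0.3·0.4737 / (0.3·0.4737 + 0.5·0.5263) ≈ 0.3506
After 'anomalous': P(ore) = 0.7·0.3506 / (0.7·0.3506 + 0.5·0.6494) ≈ 0.4305
After 'background': P(ore) = 0.3·0.4305 / (0.3·0.4305 + 0.5·0.5695) ≈ 0.3121
After 'anomalous': P(ore) = 0.7·0.3121 / (0.7·0.3121 + 0.5·0.6879) ≈ 0.3884

0.388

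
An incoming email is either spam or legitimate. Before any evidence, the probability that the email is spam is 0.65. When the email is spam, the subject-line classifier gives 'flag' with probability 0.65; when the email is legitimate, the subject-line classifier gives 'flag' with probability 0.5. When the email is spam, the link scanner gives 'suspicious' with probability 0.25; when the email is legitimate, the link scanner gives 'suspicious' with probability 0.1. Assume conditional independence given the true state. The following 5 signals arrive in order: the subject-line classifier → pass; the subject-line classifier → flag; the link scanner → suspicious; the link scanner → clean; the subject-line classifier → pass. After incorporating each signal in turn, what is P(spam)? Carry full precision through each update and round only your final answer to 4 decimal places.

After the subject-line classifier='pass': P(spam) = 0.35·0.6500 / (0.35·0.6500 + 0.5·0.3500) ≈ 0.5652
After the subject-line classifier='flag': P(spam) = 0.65·0.5652 / (0.65·0.5652 + 0.5·0.4348) ≈ 0.6283
After the link scanner='suspicious': P(spam) = 0.25·0.6283 / (0.25·0.6283 + 0.1·0.3717) ≈ 0.8086
After the link scanner='clean': P(spam) = 0.75·0.8086 / (0.75·0.8086 + 0.9·0.1914) ≈ 0.7788
After the subject-line classifier='pass': P(spam) = 0.35·0.7788 / (0.35·0.7788 + 0.5·0.2212) ≈ 0.7114

0.7114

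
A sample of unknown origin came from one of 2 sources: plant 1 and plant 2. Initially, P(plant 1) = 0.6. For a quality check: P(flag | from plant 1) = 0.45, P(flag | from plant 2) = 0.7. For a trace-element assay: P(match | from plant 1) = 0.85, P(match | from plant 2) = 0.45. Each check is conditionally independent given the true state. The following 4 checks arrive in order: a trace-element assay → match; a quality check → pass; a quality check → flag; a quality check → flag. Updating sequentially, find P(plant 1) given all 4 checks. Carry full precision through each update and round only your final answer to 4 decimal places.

After a trace-element assay='match': P(plant 1) = 0.85·0.6000 / (0.85·0.6000 + 0.45·0.4000) ≈ 0.7391
After a quality check='pass': P(plant 1) = 0.55·0.7391 / (0.55·0.7391 + 0.3·0.2609) ≈ 0.8386
After a quality check='flag': P(plant 1) = 0.45·0.8386 / (0.45·0.8386 + 0.7·0.1614) ≈ 0.7695
After a quality check='flag': P(plant 1) = 0.45·0.7695 / (0.45·0.7695 + 0.7·0.2305) ≈ 0.6822

0.6822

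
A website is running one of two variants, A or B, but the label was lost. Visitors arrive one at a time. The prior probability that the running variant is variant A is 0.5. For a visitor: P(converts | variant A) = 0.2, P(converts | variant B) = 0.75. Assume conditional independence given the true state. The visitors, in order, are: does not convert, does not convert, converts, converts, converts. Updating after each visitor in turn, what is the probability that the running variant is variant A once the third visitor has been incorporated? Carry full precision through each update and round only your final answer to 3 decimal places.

Apply Bayes' rule sequentially, carrying P(A) forward.
After 'does not convert': P(A) = 0.8·0.5000 / (0.8·0.5000 + 0.25·0.5000) ≈ 0.7619
After 'does not convert': P(A) = 0.8·0.7619 / (0.8·0.7619 + 0.25·0.2381) ≈ 0.9110
After 'converts': P(A) = 0.2·0.9110 / (0.2·0.9110 + 0.75·0.0890) ≈ 0.7320

0.732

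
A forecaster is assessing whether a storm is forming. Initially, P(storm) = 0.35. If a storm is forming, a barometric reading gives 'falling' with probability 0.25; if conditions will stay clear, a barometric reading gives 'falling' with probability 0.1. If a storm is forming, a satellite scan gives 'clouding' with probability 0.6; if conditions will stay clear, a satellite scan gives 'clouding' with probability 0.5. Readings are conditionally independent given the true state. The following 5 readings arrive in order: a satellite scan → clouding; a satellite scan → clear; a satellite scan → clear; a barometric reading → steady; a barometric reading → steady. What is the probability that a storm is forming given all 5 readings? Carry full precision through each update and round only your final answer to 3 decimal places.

After a satellite scan='clouding': P(storm) = 0.6·0.3500 / (0.6·0.3500 + 0.5·0.6500) ≈ 0.3925
After a satellite scan='clear': P(storm) = 0.4·0.3925 / (0.4·0.3925 + 0.5·0.6075) ≈ 0.3408
After a satellite scan='clear': P(storm) = 0.4·0.3408 / (0.4·0.3408 + 0.5·0.6592) ≈ 0.2926
After a barometric reading='steady': P(storm) = 0.75·0.2926 / (0.75·0.2926 + 0.9·0.7074) ≈ 0.2563
After a barometric reading='steady': P(storm) = 0.75·0.2563 / (0.75·0.2563 + 0.9·0.7437) ≈ 0.2231

0.223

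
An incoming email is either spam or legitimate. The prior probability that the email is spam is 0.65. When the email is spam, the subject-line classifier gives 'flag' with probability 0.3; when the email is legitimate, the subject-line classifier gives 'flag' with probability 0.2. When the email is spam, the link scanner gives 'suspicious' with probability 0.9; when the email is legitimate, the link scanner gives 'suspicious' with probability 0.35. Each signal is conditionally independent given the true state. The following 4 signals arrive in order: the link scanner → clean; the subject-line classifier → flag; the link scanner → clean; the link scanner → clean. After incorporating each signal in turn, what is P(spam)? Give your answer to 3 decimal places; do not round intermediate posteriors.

Apply Bayes' rule sequentially, carrying P(spam) forward.
After the link scanner='clean': P(spam) = 0.1·0.6500 / (0.1·0.6500 + 0.65·0.3500) ≈ 0.2222
After the subject-line classifier='flag': P(spam) = 0.3·0.2222 / (0.3·0.2222 + 0.2·0.7778) ≈ 0.3000
After the link scanner='clean': P(spam) = 0.1·0.3000 / (0.1·0.3000 + 0.65·0.7000) ≈ 0.0619
After the link scanner='clean': P(spam) = 0.1·0.0619 / (0.1·0.0619 + 0.65·0.9381) ≈ 0.0100

0.010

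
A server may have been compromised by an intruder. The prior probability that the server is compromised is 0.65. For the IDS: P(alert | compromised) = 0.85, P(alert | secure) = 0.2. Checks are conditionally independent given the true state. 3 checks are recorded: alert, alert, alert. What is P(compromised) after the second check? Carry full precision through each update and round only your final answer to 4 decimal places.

0.9711

After 'alert': P(compromised) = 0.85·0.6500 / (0.85·0.6500 + 0.2·0.3500) ≈ 0.8876
After 'alert': P(compromised) = 0.85·0.8876 / (0.85·0.8876 + 0.2·0.1124) ≈ 0.9711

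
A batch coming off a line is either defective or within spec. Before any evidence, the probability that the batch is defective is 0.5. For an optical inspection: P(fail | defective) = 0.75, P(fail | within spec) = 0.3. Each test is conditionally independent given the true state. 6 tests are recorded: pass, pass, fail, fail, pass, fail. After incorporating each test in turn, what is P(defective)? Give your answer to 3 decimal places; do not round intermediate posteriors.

0.416

After 'pass': P(defective) = 0.25·0.5000 / (0.25·0.5000 + 0.7·0.5000) ≈ 0.2632
After 'pass': P(defective) = 0.25·0.2632 / (0.25·0.2632 + 0.7·0.7368) ≈ 0.1131
After 'fail': P(defective) = 0.75·0.1131 / (0.75·0.1131 + 0.3·0.8869) ≈ 0.2418
After 'fail': P(defective) = 0.75·0.2418 / (0.75·0.2418 + 0.3·0.7582) ≈ 0.4436
After 'pass': P(defective) = 0.25·0.4436 / (0.25·0.4436 + 0.7·0.5564) ≈ 0.2216
After 'fail': P(defective) = 0.75·0.2216 / (0.75·0.2216 + 0.3·0.7784) ≈ 0.4158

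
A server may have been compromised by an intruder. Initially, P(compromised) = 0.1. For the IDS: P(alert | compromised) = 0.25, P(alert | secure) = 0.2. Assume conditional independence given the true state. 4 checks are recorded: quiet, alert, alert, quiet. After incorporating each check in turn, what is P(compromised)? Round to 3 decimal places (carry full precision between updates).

After 'quiet': P(compromised) = 0.75·0.1000 / (0.75·0.1000 + 0.8·0.9000) ≈ 0.0943
After 'alert': P(compromised) = 0.25·0.0943 / (0.25·0.0943 + 0.2·0.9057) ≈ 0.1152
After 'alert': P(compromised) = 0.25·0.1152 / (0.25·0.1152 + 0.2·0.8848) ≈ 0.1400
After 'quiet': P(compromised) = 0.75·0.1400 / (0.75·0.1400 + 0.8·0.8600) ≈ 0.1324

0.132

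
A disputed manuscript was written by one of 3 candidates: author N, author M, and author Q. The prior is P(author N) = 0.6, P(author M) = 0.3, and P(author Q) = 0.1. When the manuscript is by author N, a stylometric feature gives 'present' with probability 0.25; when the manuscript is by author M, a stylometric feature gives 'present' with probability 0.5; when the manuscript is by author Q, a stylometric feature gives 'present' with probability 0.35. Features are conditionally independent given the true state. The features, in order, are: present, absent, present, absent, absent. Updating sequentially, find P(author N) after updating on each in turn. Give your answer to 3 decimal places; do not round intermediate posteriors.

0.554

After 'present': normaliser = 0.25·0.6000 + 0.5·0.3000 + 0.35·0.1000; P(author N) ≈ 0.4478, P(author M) ≈ 0.4478, P(author Q) ≈ 0.1045
After 'absent': normaliser = 0.75·0.4478 + 0.5·0.4478 + 0.65·0.1045; P(author N) ≈ 0.5351, P(author M) ≈ 0.3567, P(author Q) ≈ 0.1082
After 'present': normaliser = 0.25·0.5351 + 0.5·0.3567 + 0.35·0.1082; P(author N) ≈ 0.3822, P(author M) ≈ 0.5096, P(author Q) ≈ 0.1082
After 'absent': normaliser = 0.75·0.3822 + 0.5·0.5096 + 0.65·0.1082; P(author N) ≈ 0.4685, P(author M) ≈ 0.4165, P(author Q) ≈ 0.1150
After 'absent': normaliser = 0.75·0.4685 + 0.5·0.4165 + 0.65·0.1150; P(author N) ≈ 0.5539, P(author M) ≈ 0.3283, P(author Q) ≈ 0.1178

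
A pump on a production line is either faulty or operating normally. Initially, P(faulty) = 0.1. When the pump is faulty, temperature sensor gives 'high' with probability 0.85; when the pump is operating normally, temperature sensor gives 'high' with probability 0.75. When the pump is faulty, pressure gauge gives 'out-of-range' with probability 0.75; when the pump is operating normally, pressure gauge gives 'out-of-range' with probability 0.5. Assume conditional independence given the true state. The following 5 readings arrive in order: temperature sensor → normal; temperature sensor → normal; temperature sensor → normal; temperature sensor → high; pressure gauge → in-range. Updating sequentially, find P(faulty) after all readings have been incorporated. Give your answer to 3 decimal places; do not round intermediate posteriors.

After temperature sensor='normal': P(faulty) = 0.15·0.1000 / (0.15·0.1000 + 0.25·0.9000) ≈ 0.0625
After temperature sensor='normal': P(faulty) = 0.15·0.0625 / (0.15·0.0625 + 0.25·0.9375) ≈ 0.0385
After temperature sensor='normal': P(faulty) = 0.15·0.0385 / (0.15·0.0385 + 0.25·0.9615) ≈ 0.0234
After temperature sensor='high': P(faulty) = 0.85·0.0234 / (0.85·0.0234 + 0.75·0.9766) ≈ 0.0265
After pressure gauge='in-range': P(faulty) = 0.25·0.0265 / (0.25·0.0265 + 0.5·0.9735) ≈ 0.0134

0.013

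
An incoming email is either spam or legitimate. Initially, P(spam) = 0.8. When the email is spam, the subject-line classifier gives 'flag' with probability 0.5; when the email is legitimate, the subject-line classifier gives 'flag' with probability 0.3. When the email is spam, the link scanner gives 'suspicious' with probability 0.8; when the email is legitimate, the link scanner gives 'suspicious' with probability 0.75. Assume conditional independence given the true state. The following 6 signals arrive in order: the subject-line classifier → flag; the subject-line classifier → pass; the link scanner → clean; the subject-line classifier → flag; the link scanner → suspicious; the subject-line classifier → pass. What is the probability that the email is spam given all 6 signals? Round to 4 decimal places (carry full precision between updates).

0.8287

After the subject-line classifier='flag': P(spam) = 0.5·0.8000 / (0.5·0.8000 + 0.3·0.2000) ≈ 0.8696
After the subject-line classifier='pass': P(spam) = 0.5·0.8696 / (0.5·0.8696 + 0.7·0.1304) ≈ 0.8264
After the link scanner='clean': P(spam) = 0.2·0.8264 / (0.2·0.8264 + 0.25·0.1736) ≈ 0.7921
After the subject-line classifier='flag': P(spam) = 0.5·0.7921 / (0.5·0.7921 + 0.3·0.2079) ≈ 0.8639
After the link scanner='suspicious': P(spam) = 0.8·0.8639 / (0.8·0.8639 + 0.75·0.1361) ≈ 0.8713
After the subject-line classifier='pass': P(spam) = 0.5·0.8713 / (0.5·0.8713 + 0.7·0.1287) ≈ 0.8287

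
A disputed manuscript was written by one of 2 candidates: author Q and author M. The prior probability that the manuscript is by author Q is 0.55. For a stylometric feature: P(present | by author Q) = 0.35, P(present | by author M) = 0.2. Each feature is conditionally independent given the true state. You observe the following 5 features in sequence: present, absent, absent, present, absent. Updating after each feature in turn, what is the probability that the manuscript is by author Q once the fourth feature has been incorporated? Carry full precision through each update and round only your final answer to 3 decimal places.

0.712

After 'present': P(author Q) = 0.35·0.5500 / (0.35·0.5500 + 0.2·0.4500) ≈ 0.6814
After 'absent': P(author Q) = 0.65·0.6814 / (0.65·0.6814 + 0.8·0.3186) ≈ 0.6347
After 'absent': P(author Q) = 0.65·0.6347 / (0.65·0.6347 + 0.8·0.3653) ≈ 0.5854
After 'present': P(author Q) = 0.35·0.5854 / (0.35·0.5854 + 0.2·0.4146) ≈ 0.7119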